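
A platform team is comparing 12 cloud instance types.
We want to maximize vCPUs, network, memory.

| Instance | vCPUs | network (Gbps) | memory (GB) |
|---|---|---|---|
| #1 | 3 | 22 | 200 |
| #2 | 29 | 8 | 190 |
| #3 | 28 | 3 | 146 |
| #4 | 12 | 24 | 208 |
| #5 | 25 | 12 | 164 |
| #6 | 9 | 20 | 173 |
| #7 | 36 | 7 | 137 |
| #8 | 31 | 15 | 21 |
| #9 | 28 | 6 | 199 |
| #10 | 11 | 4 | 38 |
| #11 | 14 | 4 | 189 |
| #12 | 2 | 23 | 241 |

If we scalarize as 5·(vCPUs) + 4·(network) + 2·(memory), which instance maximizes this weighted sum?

#1: 5·3 + 4·22 + 2·200 = 503
#2: 5·29 + 4·8 + 2·190 = 557
#3: 5·28 + 4·3 + 2·146 = 444
#4: 5·12 + 4·24 + 2·208 = 572
#5: 5·25 + 4·12 + 2·164 = 501
#6: 5·9 + 4·20 + 2·173 = 471
#7: 5·36 + 4·7 + 2·137 = 482
#8: 5·31 + 4·15 + 2·21 = 257
#9: 5·28 + 4·6 + 2·199 = 562
#10: 5·11 + 4·4 + 2·38 = 147
#11: 5·14 + 4·4 + 2·189 = 464
#12: 5·2 + 4·23 + 2·241 = 584
Highest: #12 at 584.

#12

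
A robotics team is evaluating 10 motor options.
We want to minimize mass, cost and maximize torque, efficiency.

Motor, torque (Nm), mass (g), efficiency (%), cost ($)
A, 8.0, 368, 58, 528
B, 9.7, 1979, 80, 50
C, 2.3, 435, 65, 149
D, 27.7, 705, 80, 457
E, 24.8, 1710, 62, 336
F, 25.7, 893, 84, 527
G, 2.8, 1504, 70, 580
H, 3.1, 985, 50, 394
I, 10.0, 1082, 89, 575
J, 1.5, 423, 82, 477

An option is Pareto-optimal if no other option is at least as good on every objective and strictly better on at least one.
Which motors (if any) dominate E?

A: worse on torque (8.0 vs 24.8).
B: worse on torque (9.7 vs 24.8).
C: worse on torque (2.3 vs 24.8).
D: worse on cost (457 vs 336).
F: worse on cost (527 vs 336).
G: worse on torque (2.8 vs 24.8).
H: worse on torque (3.1 vs 24.8).
I: worse on torque (10.0 vs 24.8).
J: worse on torque (1.5 vs 24.8).
No option dominates E.

none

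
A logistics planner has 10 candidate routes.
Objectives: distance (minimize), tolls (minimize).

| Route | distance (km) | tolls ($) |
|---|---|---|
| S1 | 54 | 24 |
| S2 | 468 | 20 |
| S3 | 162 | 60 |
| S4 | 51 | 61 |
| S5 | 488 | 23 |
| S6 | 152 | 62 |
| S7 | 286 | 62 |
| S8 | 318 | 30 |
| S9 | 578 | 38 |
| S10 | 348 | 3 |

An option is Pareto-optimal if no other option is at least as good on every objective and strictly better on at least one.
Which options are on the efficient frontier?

S1, S4, S10

S1: not dominated.
S2: dominated by S10 (distance 348≤468, tolls 3≤20).
S3: dominated by S1 (distance 54≤162, tolls 24≤60).
S4: not dominated (best distance).
S5: dominated by S2 (distance 468≤488, tolls 20≤23).
S6: dominated by S1 (distance 54≤152, tolls 24≤62).
S7: dominated by S1 (distance 54≤286, tolls 24≤62).
S8: dominated by S1 (distance 54≤318, tolls 24≤30).
S9: dominated by S1 (distance 54≤578, tolls 24≤38).
S10: not dominated (best tolls).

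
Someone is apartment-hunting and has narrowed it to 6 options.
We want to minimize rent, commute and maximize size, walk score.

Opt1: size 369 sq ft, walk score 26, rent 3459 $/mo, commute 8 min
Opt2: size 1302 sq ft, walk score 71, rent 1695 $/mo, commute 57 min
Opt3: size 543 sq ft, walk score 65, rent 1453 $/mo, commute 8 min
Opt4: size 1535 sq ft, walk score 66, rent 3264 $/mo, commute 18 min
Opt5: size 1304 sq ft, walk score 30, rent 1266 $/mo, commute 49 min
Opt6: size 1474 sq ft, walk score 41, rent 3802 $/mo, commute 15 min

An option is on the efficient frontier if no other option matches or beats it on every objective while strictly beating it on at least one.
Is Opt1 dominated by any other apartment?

Opt3 vs Opt1: size 543≥369, walk score 65≥26, rent 1453≤3459, commute 8≤8 — Opt3 is at least as good on every objective and strictly better on at least one, so Opt3 dominates Opt1.

Yes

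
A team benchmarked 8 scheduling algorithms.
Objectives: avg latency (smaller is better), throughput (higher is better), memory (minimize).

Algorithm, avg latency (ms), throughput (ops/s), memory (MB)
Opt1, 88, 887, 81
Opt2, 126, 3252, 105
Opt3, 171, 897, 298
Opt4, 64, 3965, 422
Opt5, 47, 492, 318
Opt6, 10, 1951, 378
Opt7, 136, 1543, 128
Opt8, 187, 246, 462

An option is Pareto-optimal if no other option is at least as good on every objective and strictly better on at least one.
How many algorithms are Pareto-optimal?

5

Opt1: not dominated (best memory).
Opt2: not dominated.
Opt3: dominated by Opt2 (avg latency 126≤171, throughput 3252≥897, memory 105≤298).
Opt4: not dominated (best throughput).
Opt5: not dominated.
Opt6: not dominated (best avg latency).
Opt7: dominated by Opt2 (avg latency 126≤136, throughput 3252≥1543, memory 105≤128).
Opt8: dominated by Opt1 (avg latency 88≤187, throughput 887≥246, memory 81≤462).
Pareto-optimal: Opt1, Opt2, Opt4, Opt5, Opt6 → 5.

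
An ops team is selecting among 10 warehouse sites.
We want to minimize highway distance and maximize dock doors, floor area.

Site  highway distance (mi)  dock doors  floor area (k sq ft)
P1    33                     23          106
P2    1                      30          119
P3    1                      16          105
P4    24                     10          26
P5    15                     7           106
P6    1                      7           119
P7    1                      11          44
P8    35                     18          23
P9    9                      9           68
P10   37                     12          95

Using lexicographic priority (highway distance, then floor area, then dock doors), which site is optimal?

P2

First minimize highway distance: best is 1, kept {P2, P3, P6, P7}.
Then maximize floor area: best is 119, kept {P2, P6}.
Then maximize dock doors: best is 30, kept {P2}.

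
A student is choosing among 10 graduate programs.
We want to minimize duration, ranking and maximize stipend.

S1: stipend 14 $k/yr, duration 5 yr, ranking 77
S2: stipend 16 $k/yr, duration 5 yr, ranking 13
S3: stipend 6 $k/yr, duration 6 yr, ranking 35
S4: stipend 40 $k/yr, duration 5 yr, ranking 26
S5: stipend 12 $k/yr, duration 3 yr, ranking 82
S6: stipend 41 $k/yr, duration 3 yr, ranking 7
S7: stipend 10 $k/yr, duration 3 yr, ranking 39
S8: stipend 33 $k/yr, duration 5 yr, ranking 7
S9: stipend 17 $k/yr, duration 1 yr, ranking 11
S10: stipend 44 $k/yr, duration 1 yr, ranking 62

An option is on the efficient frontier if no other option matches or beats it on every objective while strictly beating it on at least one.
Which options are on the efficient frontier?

S1: dominated by S2 (stipend 16≥14, duration 5≤5, ranking 13≤77).
S2: dominated by S6 (stipend 41≥16, duration 3≤5, ranking 7≤13).
S3: dominated by S2 (stipend 16≥6, duration 5≤6, ranking 13≤35).
S4: dominated by S6 (stipend 41≥40, duration 3≤5, ranking 7≤26).
S5: dominated by S6 (stipend 41≥12, duration 3≤3, ranking 7≤82).
S6: not dominated.
S7: dominated by S6 (stipend 41≥10, duration 3≤3, ranking 7≤39).
S8: dominated by S6 (stipend 41≥33, duration 3≤5, ranking 7≤7).
S9: not dominated.
S10: not dominated (best stipend).

S6, S9, S10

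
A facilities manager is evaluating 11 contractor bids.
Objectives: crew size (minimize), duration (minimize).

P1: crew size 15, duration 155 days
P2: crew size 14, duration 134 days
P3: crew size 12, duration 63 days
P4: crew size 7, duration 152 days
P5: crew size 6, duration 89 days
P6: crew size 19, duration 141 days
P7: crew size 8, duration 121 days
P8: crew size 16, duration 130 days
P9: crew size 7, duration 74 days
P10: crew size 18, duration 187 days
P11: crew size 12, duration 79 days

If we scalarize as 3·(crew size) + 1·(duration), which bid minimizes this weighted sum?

P9

P1: 3·15 + 1·155 = 200
P2: 3·14 + 1·134 = 176
P3: 3·12 + 1·63 = 99
P4: 3·7 + 1·152 = 173
P5: 3·6 + 1·89 = 107
P6: 3·19 + 1·141 = 198
P7: 3·8 + 1·121 = 145
P8: 3·16 + 1·130 = 178
P9: 3·7 + 1·74 = 95
P10: 3·18 + 1·187 = 241
P11: 3·12 + 1·79 = 115
Lowest: P9 at 95.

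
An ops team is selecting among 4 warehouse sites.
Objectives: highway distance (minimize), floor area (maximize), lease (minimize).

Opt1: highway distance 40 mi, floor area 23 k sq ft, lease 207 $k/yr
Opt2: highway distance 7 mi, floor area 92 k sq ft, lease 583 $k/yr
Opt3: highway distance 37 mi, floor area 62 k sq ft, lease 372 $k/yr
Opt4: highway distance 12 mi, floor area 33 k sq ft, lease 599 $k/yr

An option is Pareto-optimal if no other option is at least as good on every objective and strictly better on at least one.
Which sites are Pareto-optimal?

Opt1, Opt2, Opt3

Opt1: not dominated (best lease).
Opt2: not dominated (best highway distance).
Opt3: not dominated.
Opt4: dominated by Opt2 (highway distance 7≤12, floor area 92≥33, lease 583≤599).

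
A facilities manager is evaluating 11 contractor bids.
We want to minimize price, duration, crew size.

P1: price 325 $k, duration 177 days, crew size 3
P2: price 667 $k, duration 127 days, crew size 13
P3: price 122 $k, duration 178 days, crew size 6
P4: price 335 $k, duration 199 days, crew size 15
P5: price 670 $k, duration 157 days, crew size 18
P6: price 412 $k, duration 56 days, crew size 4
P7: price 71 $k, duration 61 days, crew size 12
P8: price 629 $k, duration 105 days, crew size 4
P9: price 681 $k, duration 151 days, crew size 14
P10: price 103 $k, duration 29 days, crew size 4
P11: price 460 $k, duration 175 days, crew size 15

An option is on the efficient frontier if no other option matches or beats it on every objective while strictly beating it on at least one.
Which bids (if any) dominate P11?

P6, P7, P10

P6: price 412≤460, duration 56≤175, crew size 4≤15 — dominates P11.
P7: price 71≤460, duration 61≤175, crew size 12≤15 — dominates P11.
P10: price 103≤460, duration 29≤175, crew size 4≤15 — dominates P11.
Others (P1, P2, P3, P4, P5, P8, P9) are each worse than P11 on at least one objective.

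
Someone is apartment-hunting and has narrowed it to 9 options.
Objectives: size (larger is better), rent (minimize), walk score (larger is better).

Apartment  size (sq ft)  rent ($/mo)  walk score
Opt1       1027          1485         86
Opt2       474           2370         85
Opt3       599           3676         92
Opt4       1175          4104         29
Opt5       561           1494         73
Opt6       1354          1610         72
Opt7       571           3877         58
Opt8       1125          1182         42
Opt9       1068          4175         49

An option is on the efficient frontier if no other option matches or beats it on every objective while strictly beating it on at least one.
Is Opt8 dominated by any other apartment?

No

Opt1: worse on size (1027 vs 1125).
Opt2: worse on size (474 vs 1125).
Opt3: worse on size (599 vs 1125).
Opt4: worse on rent (4104 vs 1182).
Opt5: worse on size (561 vs 1125).
Opt6: worse on rent (1610 vs 1182).
Opt7: worse on size (571 vs 1125).
Opt9: worse on size (1068 vs 1125).
No option is at least as good as Opt8 on every objective and strictly better on one.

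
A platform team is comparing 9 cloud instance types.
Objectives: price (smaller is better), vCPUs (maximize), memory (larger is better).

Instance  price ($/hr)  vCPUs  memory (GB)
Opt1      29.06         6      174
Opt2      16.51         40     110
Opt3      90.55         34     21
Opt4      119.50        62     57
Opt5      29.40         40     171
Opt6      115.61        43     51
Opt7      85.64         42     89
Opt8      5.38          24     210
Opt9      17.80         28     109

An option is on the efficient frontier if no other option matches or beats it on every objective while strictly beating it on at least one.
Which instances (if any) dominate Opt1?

Opt8

Opt8: price 5.38≤29.06, vCPUs 24≥6, memory 210≥174 — dominates Opt1.
Others (Opt2, Opt3, Opt4, Opt5, Opt6, Opt7, Opt9) are each worse than Opt1 on at least one objective.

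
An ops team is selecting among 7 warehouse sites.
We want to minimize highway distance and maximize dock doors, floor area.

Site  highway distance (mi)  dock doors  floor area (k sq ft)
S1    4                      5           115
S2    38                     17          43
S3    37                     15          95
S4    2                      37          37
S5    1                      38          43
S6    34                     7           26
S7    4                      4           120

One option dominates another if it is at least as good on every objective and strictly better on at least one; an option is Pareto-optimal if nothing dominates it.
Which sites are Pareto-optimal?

S1, S3, S5, S7

S1: not dominated.
S2: dominated by S5 (highway distance 1≤38, dock doors 38≥17, floor area 43≥43).
S3: not dominated.
S4: dominated by S5 (highway distance 1≤2, dock doors 38≥37, floor area 43≥37).
S5: not dominated (best highway distance).
S6: dominated by S4 (highway distance 2≤34, dock doors 37≥7, floor area 37≥26).
S7: not dominated (best floor area).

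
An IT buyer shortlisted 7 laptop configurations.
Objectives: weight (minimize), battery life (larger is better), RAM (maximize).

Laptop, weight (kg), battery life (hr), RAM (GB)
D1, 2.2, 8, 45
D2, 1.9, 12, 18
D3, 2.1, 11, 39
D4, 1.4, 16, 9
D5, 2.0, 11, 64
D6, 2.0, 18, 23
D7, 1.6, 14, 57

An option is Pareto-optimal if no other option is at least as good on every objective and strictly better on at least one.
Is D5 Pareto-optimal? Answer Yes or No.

Yes

D1: worse on weight (2.2 vs 2.0).
D2: worse on RAM (18 vs 64).
D3: worse on weight (2.1 vs 2.0).
D4: worse on RAM (9 vs 64).
D6: worse on RAM (23 vs 64).
D7: worse on RAM (57 vs 64).
No option is at least as good as D5 on every objective and strictly better on one.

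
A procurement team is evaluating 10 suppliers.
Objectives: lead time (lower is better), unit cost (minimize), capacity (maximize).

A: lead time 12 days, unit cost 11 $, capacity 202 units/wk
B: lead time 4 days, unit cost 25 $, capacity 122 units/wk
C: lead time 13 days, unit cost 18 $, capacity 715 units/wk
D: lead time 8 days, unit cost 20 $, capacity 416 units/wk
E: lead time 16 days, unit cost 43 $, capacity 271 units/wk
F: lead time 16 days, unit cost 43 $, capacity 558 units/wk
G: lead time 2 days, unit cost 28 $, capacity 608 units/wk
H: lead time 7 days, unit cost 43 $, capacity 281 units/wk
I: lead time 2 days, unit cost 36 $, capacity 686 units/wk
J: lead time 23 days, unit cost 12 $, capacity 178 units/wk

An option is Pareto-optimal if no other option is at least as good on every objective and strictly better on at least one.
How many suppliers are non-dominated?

6

A: not dominated (best unit cost).
B: not dominated.
C: not dominated (best capacity).
D: not dominated.
E: dominated by C (lead time 13≤16, unit cost 18≤43, capacity 715≥271).
F: dominated by C (lead time 13≤16, unit cost 18≤43, capacity 715≥558).
G: not dominated.
H: dominated by G (lead time 2≤7, unit cost 28≤43, capacity 608≥281).
I: not dominated.
J: dominated by A (lead time 12≤23, unit cost 11≤12, capacity 202≥178).
Pareto-optimal: A, B, C, D, G, I → 6.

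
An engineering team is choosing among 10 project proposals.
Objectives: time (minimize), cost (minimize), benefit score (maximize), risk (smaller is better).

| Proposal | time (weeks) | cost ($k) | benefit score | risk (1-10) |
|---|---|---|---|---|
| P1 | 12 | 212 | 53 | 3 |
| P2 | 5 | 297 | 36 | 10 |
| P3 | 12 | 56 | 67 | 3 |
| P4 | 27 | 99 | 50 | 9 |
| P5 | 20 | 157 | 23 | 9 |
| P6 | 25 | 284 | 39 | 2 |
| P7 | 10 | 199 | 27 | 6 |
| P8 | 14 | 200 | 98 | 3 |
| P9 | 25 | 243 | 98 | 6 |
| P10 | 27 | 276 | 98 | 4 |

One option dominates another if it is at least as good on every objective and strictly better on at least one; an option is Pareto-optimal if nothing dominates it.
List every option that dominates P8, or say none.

none

P1: worse on cost (212 vs 200).
P2: worse on cost (297 vs 200).
P3: worse on benefit score (67 vs 98).
P4: worse on time (27 vs 14).
P5: worse on time (20 vs 14).
P6: worse on time (25 vs 14).
P7: worse on benefit score (27 vs 98).
P9: worse on time (25 vs 14).
P10: worse on time (27 vs 14).
No option dominates P8.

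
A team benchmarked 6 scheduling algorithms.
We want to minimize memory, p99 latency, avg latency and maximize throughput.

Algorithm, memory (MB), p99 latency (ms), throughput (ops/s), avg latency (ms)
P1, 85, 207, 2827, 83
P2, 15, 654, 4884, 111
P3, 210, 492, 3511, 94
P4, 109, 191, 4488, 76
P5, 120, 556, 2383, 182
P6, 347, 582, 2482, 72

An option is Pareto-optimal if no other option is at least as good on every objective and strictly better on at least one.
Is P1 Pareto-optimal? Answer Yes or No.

P2: worse on p99 latency (654 vs 207).
P3: worse on memory (210 vs 85).
P4: worse on memory (109 vs 85).
P5: worse on memory (120 vs 85).
P6: worse on memory (347 vs 85).
No option is at least as good as P1 on every objective and strictly better on one.

Yes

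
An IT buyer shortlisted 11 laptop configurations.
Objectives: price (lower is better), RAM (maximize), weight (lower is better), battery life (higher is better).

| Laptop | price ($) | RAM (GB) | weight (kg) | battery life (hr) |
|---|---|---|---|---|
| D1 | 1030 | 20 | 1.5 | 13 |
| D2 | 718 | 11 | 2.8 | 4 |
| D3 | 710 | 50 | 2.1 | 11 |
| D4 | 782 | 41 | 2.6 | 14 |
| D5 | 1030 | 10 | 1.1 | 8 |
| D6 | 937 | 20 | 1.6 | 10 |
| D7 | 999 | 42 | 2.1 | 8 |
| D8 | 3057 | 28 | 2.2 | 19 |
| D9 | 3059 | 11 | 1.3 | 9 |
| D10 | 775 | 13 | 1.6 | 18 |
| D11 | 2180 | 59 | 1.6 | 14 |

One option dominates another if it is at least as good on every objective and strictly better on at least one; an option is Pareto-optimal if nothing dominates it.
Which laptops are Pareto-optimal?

D1: not dominated.
D2: dominated by D3 (price 710≤718, RAM 50≥11, weight 2.1≤2.8, battery life 11≥4).
D3: not dominated (best price).
D4: not dominated.
D5: not dominated (best weight).
D6: not dominated.
D7: dominated by D3 (price 710≤999, RAM 50≥42, weight 2.1≤2.1, battery life 11≥8).
D8: not dominated (best battery life).
D9: not dominated.
D10: not dominated.
D11: not dominated (best RAM).

D1, D3, D4, D5, D6, D8, D9, D10, D11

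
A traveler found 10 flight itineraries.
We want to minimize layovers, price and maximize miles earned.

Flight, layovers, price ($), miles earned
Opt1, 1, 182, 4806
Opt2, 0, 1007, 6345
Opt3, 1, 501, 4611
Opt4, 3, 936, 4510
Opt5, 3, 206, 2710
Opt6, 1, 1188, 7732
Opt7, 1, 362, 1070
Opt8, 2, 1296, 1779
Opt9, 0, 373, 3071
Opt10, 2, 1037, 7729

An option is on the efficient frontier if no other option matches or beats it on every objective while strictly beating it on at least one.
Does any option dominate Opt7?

Opt1 vs Opt7: layovers 1≤1, price 182≤362, miles earned 4806≥1070 — Opt1 is at least as good on every objective and strictly better on at least one, so Opt1 dominates Opt7.

Yes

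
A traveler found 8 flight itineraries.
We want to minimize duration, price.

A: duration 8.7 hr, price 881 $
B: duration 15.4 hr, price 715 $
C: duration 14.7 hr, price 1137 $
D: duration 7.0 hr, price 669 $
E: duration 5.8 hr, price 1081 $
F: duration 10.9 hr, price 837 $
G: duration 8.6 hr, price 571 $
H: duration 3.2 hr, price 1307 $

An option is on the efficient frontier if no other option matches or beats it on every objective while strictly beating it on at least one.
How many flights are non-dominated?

4

A: dominated by D (duration 7.0≤8.7, price 669≤881).
B: dominated by D (duration 7.0≤15.4, price 669≤715).
C: dominated by A (duration 8.7≤14.7, price 881≤1137).
D: not dominated.
E: not dominated.
F: dominated by D (duration 7.0≤10.9, price 669≤837).
G: not dominated (best price).
H: not dominated (best duration).
Pareto-optimal: D, E, G, H → 4.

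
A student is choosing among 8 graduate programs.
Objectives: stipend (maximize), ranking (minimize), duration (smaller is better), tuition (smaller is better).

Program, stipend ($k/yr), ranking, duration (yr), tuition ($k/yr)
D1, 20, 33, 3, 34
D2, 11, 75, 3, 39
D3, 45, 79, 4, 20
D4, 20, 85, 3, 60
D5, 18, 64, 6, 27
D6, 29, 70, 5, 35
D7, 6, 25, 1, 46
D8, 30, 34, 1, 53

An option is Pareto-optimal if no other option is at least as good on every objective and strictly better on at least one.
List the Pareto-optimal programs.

D1, D3, D5, D6, D7, D8

D1: not dominated.
D2: dominated by D1 (stipend 20≥11, ranking 33≤75, duration 3≤3, tuition 34≤39).
D3: not dominated (best stipend).
D4: dominated by D1 (stipend 20≥20, ranking 33≤85, duration 3≤3, tuition 34≤60).
D5: not dominated.
D6: not dominated.
D7: not dominated (best ranking).
D8: not dominated.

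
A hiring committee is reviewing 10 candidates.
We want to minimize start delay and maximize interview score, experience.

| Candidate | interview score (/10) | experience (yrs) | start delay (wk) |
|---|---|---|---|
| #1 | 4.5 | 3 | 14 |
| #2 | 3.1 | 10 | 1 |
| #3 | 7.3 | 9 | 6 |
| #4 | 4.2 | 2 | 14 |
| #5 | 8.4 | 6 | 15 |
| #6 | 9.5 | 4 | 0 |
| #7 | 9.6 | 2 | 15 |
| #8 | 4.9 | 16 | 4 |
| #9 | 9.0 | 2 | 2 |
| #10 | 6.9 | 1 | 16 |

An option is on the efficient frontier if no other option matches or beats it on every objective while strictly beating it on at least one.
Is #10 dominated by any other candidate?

#3 vs #10: interview score 7.3≥6.9, experience 9≥1, start delay 6≤16 — #3 is at least as good on every objective and strictly better on at least one, so #3 dominates #10.

Yes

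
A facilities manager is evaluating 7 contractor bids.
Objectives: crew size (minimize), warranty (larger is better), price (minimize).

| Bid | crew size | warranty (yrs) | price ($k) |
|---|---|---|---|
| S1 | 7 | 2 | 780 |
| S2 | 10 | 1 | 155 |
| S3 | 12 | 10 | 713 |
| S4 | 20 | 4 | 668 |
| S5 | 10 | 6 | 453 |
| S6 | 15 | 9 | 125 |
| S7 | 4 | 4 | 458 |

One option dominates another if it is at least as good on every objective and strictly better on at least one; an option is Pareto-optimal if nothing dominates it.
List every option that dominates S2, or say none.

none

S1: worse on price (780 vs 155).
S3: worse on crew size (12 vs 10).
S4: worse on crew size (20 vs 10).
S5: worse on price (453 vs 155).
S6: worse on crew size (15 vs 10).
S7: worse on price (458 vs 155).
No option dominates S2.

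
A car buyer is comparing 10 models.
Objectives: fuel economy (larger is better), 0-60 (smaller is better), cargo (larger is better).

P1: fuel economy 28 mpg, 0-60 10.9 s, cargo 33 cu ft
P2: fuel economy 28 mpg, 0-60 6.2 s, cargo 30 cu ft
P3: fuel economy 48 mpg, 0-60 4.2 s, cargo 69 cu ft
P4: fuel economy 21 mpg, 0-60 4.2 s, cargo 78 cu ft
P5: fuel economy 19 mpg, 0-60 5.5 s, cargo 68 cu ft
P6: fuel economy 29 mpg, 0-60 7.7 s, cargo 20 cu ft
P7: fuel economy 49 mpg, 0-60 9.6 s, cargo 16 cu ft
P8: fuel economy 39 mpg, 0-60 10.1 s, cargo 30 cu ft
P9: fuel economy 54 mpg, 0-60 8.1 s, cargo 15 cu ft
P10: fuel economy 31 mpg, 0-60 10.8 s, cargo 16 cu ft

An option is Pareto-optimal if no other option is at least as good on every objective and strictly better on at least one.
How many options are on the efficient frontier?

4

P1: dominated by P3 (fuel economy 48≥28, 0-60 4.2≤10.9, cargo 69≥33).
P2: dominated by P3 (fuel economy 48≥28, 0-60 4.2≤6.2, cargo 69≥30).
P3: not dominated.
P4: not dominated (best cargo).
P5: dominated by P3 (fuel economy 48≥19, 0-60 4.2≤5.5, cargo 69≥68).
P6: dominated by P3 (fuel economy 48≥29, 0-60 4.2≤7.7, cargo 69≥20).
P7: not dominated.
P8: dominated by P3 (fuel economy 48≥39, 0-60 4.2≤10.1, cargo 69≥30).
P9: not dominated (best fuel economy).
P10: dominated by P3 (fuel economy 48≥31, 0-60 4.2≤10.8, cargo 69≥16).
Pareto-optimal: P3, P4, P7, P9 → 4.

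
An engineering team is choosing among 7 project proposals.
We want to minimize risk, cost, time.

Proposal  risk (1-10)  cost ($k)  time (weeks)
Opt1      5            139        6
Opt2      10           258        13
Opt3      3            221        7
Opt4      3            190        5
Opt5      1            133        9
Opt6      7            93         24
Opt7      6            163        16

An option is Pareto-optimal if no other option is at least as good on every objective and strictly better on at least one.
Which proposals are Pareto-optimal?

Opt1, Opt4, Opt5, Opt6

Opt1: not dominated.
Opt2: dominated by Opt1 (risk 5≤10, cost 139≤258, time 6≤13).
Opt3: dominated by Opt4 (risk 3≤3, cost 190≤221, time 5≤7).
Opt4: not dominated (best time).
Opt5: not dominated (best risk).
Opt6: not dominated (best cost).
Opt7: dominated by Opt1 (risk 5≤6, cost 139≤163, time 6≤16).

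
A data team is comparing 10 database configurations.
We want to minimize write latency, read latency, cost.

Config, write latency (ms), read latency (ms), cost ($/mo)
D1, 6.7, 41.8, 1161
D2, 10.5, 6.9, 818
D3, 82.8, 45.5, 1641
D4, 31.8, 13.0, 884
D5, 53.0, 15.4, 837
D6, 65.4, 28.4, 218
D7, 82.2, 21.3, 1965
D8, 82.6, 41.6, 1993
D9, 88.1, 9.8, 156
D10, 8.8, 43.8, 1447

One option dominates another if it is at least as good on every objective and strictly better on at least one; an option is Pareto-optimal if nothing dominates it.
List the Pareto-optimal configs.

D1: not dominated (best write latency).
D2: not dominated (best read latency).
D3: dominated by D1 (write latency 6.7≤82.8, read latency 41.8≤45.5, cost 1161≤1641).
D4: dominated by D2 (write latency 10.5≤31.8, read latency 6.9≤13.0, cost 818≤884).
D5: dominated by D2 (write latency 10.5≤53.0, read latency 6.9≤15.4, cost 818≤837).
D6: not dominated.
D7: dominated by D2 (write latency 10.5≤82.2, read latency 6.9≤21.3, cost 818≤1965).
D8: dominated by D2 (write latency 10.5≤82.6, read latency 6.9≤41.6, cost 818≤1993).
D9: not dominated (best cost).
D10: dominated by D1 (write latency 6.7≤8.8, read latency 41.8≤43.8, cost 1161≤1447).

D1, D2, D6, D9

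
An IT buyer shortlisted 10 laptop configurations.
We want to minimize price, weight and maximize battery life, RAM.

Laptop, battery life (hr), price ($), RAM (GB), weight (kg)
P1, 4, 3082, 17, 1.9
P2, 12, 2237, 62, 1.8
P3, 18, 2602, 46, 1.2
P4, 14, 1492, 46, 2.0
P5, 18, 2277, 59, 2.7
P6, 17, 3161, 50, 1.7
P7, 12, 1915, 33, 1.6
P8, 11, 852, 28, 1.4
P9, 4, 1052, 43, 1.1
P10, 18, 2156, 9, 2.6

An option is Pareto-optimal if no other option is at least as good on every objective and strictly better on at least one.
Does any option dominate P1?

Yes

P2 vs P1: battery life 12≥4, price 2237≤3082, RAM 62≥17, weight 1.8≤1.9 — P2 is at least as good on every objective and strictly better on at least one, so P2 dominates P1.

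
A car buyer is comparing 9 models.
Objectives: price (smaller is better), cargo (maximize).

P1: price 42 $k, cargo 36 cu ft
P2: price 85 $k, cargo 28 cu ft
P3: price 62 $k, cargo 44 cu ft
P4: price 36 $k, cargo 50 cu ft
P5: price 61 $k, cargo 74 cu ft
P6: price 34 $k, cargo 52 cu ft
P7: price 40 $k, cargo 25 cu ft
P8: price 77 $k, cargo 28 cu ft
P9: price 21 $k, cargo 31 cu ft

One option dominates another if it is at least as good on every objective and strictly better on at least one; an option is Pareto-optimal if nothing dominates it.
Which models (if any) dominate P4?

P6

P6: price 34≤36, cargo 52≥50 — dominates P4.
Others (P1, P2, P3, P5, P7, P8, P9) are each worse than P4 on at least one objective.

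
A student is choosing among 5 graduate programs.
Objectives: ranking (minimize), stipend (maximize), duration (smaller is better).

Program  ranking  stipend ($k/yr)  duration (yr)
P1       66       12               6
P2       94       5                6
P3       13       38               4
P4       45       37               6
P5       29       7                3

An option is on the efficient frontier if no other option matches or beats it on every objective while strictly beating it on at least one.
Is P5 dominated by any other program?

No

P1: worse on ranking (66 vs 29).
P2: worse on ranking (94 vs 29).
P3: worse on duration (4 vs 3).
P4: worse on ranking (45 vs 29).
No option is at least as good as P5 on every objective and strictly better on one.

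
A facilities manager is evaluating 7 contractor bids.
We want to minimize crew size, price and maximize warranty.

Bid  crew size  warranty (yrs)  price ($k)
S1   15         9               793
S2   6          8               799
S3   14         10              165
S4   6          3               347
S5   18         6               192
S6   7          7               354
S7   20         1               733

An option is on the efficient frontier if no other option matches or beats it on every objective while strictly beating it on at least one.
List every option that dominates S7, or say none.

S3, S4, S5, S6

S3: crew size 14≤20, warranty 10≥1, price 165≤733 — dominates S7.
S4: crew size 6≤20, warranty 3≥1, price 347≤733 — dominates S7.
S5: crew size 18≤20, warranty 6≥1, price 192≤733 — dominates S7.
S6: crew size 7≤20, warranty 7≥1, price 354≤733 — dominates S7.
Others (S1, S2) are each worse than S7 on at least one objective.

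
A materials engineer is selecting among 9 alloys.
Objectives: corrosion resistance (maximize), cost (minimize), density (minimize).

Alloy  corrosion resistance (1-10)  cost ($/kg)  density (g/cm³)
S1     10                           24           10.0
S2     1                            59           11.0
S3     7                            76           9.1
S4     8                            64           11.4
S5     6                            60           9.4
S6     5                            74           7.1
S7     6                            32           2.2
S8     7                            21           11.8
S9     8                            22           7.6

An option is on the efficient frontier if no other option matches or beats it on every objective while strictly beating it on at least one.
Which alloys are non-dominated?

S1: not dominated (best corrosion resistance).
S2: dominated by S1 (corrosion resistance 10≥1, cost 24≤59, density 10.0≤11.0).
S3: dominated by S9 (corrosion resistance 8≥7, cost 22≤76, density 7.6≤9.1).
S4: dominated by S1 (corrosion resistance 10≥8, cost 24≤64, density 10.0≤11.4).
S5: dominated by S7 (corrosion resistance 6≥6, cost 32≤60, density 2.2≤9.4).
S6: dominated by S7 (corrosion resistance 6≥5, cost 32≤74, density 2.2≤7.1).
S7: not dominated (best density).
S8: not dominated (best cost).
S9: not dominated.

S1, S7, S8, S9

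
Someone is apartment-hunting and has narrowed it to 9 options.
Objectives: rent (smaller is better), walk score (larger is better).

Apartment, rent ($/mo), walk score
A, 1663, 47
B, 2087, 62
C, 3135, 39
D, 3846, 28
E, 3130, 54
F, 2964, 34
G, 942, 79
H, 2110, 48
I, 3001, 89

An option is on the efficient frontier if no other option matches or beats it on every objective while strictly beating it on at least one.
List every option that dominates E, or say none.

B: rent 2087≤3130, walk score 62≥54 — dominates E.
G: rent 942≤3130, walk score 79≥54 — dominates E.
I: rent 3001≤3130, walk score 89≥54 — dominates E.
Others (A, C, D, F, H) are each worse than E on at least one objective.

B, G, I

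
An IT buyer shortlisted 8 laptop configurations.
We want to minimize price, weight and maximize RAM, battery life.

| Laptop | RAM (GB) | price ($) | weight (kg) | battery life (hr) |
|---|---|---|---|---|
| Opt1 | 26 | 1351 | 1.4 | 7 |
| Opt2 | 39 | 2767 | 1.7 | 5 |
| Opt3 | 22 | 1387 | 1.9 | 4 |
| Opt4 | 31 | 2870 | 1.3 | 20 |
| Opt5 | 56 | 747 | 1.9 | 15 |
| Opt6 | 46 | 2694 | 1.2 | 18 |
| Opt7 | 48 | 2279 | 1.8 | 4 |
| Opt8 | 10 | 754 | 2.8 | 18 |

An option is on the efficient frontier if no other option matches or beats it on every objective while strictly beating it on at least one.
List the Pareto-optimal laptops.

Opt1: not dominated.
Opt2: dominated by Opt6 (RAM 46≥39, price 2694≤2767, weight 1.2≤1.7, battery life 18≥5).
Opt3: dominated by Opt1 (RAM 26≥22, price 1351≤1387, weight 1.4≤1.9, battery life 7≥4).
Opt4: not dominated (best battery life).
Opt5: not dominated (best RAM).
Opt6: not dominated (best weight).
Opt7: not dominated.
Opt8: not dominated.

Opt1, Opt4, Opt5, Opt6, Opt7, Opt8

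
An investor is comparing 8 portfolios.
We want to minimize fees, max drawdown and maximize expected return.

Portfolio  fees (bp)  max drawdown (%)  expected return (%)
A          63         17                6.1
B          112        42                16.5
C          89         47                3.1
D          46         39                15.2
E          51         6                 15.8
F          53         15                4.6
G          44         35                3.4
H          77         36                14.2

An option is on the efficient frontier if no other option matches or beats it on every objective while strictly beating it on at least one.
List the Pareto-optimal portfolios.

A: dominated by E (fees 51≤63, max drawdown 6≤17, expected return 15.8≥6.1).
B: not dominated (best expected return).
C: dominated by A (fees 63≤89, max drawdown 17≤47, expected return 6.1≥3.1).
D: not dominated.
E: not dominated (best max drawdown).
F: dominated by E (fees 51≤53, max drawdown 6≤15, expected return 15.8≥4.6).
G: not dominated (best fees).
H: dominated by E (fees 51≤77, max drawdown 6≤36, expected return 15.8≥14.2).

B, D, E, G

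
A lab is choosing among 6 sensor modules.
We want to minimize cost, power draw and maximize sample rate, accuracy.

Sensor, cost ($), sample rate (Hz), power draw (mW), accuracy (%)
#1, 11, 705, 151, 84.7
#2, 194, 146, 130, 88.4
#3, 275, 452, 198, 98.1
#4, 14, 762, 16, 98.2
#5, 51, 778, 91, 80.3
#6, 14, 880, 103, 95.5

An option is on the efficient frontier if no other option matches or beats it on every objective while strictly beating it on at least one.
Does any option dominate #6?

No

#1: worse on sample rate (705 vs 880).
#2: worse on cost (194 vs 14).
#3: worse on cost (275 vs 14).
#4: worse on sample rate (762 vs 880).
#5: worse on cost (51 vs 14).
No option is at least as good as #6 on every objective and strictly better on one.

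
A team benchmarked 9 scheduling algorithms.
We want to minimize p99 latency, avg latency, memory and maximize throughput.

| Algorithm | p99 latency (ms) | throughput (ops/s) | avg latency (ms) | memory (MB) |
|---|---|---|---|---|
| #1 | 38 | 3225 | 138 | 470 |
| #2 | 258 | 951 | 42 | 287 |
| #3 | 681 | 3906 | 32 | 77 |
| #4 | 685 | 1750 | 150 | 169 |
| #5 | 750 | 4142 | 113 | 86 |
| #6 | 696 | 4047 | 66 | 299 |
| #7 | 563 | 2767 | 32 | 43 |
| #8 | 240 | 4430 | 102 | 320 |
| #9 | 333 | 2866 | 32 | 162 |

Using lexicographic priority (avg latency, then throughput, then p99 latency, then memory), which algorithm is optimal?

First minimize avg latency: best is 32, kept {#3, #7, #9}.
Then maximize throughput: best is 3906, kept {#3}.

#3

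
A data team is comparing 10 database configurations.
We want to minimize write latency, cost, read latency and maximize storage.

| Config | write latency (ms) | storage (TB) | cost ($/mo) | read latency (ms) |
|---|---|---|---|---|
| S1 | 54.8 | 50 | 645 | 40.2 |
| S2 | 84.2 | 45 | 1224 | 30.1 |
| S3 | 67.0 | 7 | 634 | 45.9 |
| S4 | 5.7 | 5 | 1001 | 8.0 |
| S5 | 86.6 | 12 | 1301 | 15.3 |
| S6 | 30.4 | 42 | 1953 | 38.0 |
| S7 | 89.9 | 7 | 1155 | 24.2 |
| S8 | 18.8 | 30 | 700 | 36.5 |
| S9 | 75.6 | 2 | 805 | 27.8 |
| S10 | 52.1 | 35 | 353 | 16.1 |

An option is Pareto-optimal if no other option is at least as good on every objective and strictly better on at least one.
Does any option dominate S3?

S10 vs S3: write latency 52.1≤67.0, storage 35≥7, cost 353≤634, read latency 16.1≤45.9 — S10 is at least as good on every objective and strictly better on at least one, so S10 dominates S3.

Yes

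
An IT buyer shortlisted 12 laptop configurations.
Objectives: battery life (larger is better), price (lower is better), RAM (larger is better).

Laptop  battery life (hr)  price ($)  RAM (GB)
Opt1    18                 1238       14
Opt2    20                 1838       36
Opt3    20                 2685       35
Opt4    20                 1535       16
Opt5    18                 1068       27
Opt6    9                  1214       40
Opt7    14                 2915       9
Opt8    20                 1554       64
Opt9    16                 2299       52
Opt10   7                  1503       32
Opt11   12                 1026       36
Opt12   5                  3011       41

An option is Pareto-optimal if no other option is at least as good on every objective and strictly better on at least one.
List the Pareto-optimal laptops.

Opt4, Opt5, Opt6, Opt8, Opt11

Opt1: dominated by Opt5 (battery life 18≥18, price 1068≤1238, RAM 27≥14).
Opt2: dominated by Opt8 (battery life 20≥20, price 1554≤1838, RAM 64≥36).
Opt3: dominated by Opt2 (battery life 20≥20, price 1838≤2685, RAM 36≥35).
Opt4: not dominated.
Opt5: not dominated.
Opt6: not dominated.
Opt7: dominated by Opt1 (battery life 18≥14, price 1238≤2915, RAM 14≥9).
Opt8: not dominated (best RAM).
Opt9: dominated by Opt8 (battery life 20≥16, price 1554≤2299, RAM 64≥52).
Opt10: dominated by Opt6 (battery life 9≥7, price 1214≤1503, RAM 40≥32).
Opt11: not dominated (best price).
Opt12: dominated by Opt8 (battery life 20≥5, price 1554≤3011, RAM 64≥41).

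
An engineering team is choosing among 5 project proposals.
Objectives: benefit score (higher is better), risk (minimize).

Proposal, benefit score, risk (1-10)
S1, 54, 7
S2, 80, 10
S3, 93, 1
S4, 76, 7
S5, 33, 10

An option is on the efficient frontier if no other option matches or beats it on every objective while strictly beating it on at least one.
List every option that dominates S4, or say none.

S3: benefit score 93≥76, risk 1≤7 — dominates S4.
Others (S1, S2, S5) are each worse than S4 on at least one objective.

S3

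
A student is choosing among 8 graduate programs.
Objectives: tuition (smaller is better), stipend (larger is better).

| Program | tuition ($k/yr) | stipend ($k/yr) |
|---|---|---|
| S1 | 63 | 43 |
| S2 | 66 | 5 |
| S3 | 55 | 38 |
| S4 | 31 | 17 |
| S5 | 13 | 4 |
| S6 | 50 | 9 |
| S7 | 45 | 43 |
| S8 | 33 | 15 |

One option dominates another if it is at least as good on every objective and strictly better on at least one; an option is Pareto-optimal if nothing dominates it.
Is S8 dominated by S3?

No

S3 vs S8: S3 is worse on tuition (55 vs 33), so it does not dominate S8.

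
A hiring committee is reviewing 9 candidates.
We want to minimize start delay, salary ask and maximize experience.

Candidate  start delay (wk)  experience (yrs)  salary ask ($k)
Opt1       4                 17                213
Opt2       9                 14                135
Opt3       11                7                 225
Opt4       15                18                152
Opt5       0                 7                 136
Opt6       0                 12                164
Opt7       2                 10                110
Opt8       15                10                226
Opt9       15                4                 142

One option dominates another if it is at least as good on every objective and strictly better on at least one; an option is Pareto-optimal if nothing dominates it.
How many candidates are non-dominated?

6

Opt1: not dominated.
Opt2: not dominated.
Opt3: dominated by Opt1 (start delay 4≤11, experience 17≥7, salary ask 213≤225).
Opt4: not dominated (best experience).
Opt5: not dominated.
Opt6: not dominated.
Opt7: not dominated (best salary ask).
Opt8: dominated by Opt1 (start delay 4≤15, experience 17≥10, salary ask 213≤226).
Opt9: dominated by Opt2 (start delay 9≤15, experience 14≥4, salary ask 135≤142).
Pareto-optimal: Opt1, Opt2, Opt4, Opt5, Opt6, Opt7 → 6.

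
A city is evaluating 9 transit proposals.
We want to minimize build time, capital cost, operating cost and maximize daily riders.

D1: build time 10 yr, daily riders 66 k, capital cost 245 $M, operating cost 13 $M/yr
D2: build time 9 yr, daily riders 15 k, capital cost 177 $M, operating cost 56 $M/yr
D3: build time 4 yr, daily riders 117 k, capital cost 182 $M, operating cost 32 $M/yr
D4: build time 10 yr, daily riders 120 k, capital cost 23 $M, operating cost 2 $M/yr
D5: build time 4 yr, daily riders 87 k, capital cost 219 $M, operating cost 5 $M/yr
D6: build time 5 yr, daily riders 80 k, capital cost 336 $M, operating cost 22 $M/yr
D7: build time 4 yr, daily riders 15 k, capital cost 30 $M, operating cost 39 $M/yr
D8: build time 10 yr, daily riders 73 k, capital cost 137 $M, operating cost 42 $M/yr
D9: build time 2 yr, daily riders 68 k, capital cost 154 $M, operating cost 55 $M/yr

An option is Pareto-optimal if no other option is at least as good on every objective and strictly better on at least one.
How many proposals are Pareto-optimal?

D1: dominated by D4 (build time 10≤10, daily riders 120≥66, capital cost 23≤245, operating cost 2≤13).
D2: dominated by D7 (build time 4≤9, daily riders 15≥15, capital cost 30≤177, operating cost 39≤56).
D3: not dominated.
D4: not dominated (best daily riders).
D5: not dominated.
D6: dominated by D5 (build time 4≤5, daily riders 87≥80, capital cost 219≤336, operating cost 5≤22).
D7: not dominated.
D8: dominated by D4 (build time 10≤10, daily riders 120≥73, capital cost 23≤137, operating cost 2≤42).
D9: not dominated (best build time).
Pareto-optimal: D3, D4, D5, D7, D9 → 5.

5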